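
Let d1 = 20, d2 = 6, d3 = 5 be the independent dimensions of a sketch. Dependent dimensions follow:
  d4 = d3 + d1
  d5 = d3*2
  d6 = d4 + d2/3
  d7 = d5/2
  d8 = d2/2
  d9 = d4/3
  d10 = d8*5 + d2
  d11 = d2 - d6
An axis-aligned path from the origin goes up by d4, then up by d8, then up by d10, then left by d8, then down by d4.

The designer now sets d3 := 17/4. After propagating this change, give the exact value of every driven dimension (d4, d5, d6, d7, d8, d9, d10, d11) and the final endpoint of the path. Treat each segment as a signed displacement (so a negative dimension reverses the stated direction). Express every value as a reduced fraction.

d4 = 97/4
d5 = 17/2
d6 = 105/4
d7 = 17/4
d8 = 3
d9 = 97/12
d10 = 21
d11 = -81/4
endpoint = (-3, 24)

Apply edit: d3 := 17/4
  d4 = d3 + d1 = 97/4
  d5 = d3*2 = 17/2
  d6 = d4 + d2/3 = 105/4
  d7 = d5/2 = 17/4
  d8 = d2/2 = 3
  d9 = d4/3 = 97/12
  d10 = d8*5 + d2 = 21
  d11 = d2 - d6 = -81/4
Walk from origin (0, 0):
  seg 1: up by d4 = 97/4 → (0, 97/4)
  seg 2: up by d8 = 3 → (0, 109/4)
  seg 3: up by d10 = 21 → (0, 193/4)
  seg 4: left by d8 = 3 → (-3, 193/4)
  seg 5: down by d4 = 97/4 → (-3, 24)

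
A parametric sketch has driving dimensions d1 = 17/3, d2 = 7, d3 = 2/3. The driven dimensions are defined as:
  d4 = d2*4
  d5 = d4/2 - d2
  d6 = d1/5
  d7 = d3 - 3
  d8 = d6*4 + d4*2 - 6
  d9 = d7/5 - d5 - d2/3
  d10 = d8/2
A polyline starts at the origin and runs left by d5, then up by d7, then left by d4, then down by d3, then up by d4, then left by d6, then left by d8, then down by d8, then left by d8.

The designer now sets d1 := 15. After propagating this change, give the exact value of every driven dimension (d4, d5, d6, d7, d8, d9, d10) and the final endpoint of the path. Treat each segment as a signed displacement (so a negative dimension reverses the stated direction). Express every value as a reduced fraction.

Apply edit: d1 := 15
  d4 = d2*4 = 28
  d5 = d4/2 - d2 = 7
  d6 = d1/5 = 3
  d7 = d3 - 3 = -7/3
  d8 = d6*4 + d4*2 - 6 = 62
  d9 = d7/5 - d5 - d2/3 = -49/5
  d10 = d8/2 = 31
Walk from origin (0, 0):
  seg 1: left by d5 = 7 → (-7, 0)
  seg 2: up by d7 = -7/3 → (-7, -7/3)
  seg 3: left by d4 = 28 → (-35, -7/3)
  seg 4: down by d3 = 2/3 → (-35, -3)
  seg 5: up by d4 = 28 → (-35, 25)
  seg 6: left by d6 = 3 → (-38, 25)
  seg 7: left by d8 = 62 → (-100, 25)
  seg 8: down by d8 = 62 → (-100, -37)
  seg 9: left by d8 = 62 → (-162, -37)

d4 = 28
d5 = 7
d6 = 3
d7 = -7/3
d8 = 62
d9 = -49/5
d10 = 31
endpoint = (-162, -37)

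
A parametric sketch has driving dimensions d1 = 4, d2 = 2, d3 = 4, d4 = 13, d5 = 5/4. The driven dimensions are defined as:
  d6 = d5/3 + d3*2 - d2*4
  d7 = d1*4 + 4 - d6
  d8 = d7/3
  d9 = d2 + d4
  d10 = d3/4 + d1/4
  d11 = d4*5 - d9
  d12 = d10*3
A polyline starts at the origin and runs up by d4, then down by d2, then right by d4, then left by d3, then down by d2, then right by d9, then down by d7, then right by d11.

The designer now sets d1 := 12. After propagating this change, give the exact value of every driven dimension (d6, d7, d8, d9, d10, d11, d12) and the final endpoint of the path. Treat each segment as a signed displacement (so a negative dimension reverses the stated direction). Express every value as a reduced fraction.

Apply edit: d1 := 12
  d6 = d5/3 + d3*2 - d2*4 = 5/12
  d7 = d1*4 + 4 - d6 = 619/12
  d8 = d7/3 = 619/36
  d9 = d2 + d4 = 15
  d10 = d3/4 + d1/4 = 4
  d11 = d4*5 - d9 = 50
  d12 = d10*3 = 12
Walk from origin (0, 0):
  seg 1: up by d4 = 13 → (0, 13)
  seg 2: down by d2 = 2 → (0, 11)
  seg 3: right by d4 = 13 → (13, 11)
  seg 4: left by d3 = 4 → (9, 11)
  seg 5: down by d2 = 2 → (9, 9)
  seg 6: right by d9 = 15 → (24, 9)
  seg 7: down by d7 = 619/12 → (24, -511/12)
  seg 8: right by d11 = 50 → (74, -511/12)

d6 = 5/12
d7 = 619/12
d8 = 619/36
d9 = 15
d10 = 4
d11 = 50
d12 = 12
endpoint = (74, -511/12)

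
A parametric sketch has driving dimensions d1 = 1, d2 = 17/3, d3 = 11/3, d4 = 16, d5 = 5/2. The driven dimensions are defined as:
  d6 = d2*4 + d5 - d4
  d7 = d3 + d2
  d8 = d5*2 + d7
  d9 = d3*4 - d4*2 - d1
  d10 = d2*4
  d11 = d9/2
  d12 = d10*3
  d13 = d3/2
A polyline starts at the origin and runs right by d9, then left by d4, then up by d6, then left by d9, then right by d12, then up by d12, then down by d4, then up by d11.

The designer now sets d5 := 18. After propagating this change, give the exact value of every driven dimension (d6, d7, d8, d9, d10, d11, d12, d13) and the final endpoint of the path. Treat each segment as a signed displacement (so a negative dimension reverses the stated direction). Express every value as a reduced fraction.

Apply edit: d5 := 18
  d6 = d2*4 + d5 - d4 = 74/3
  d7 = d3 + d2 = 28/3
  d8 = d5*2 + d7 = 136/3
  d9 = d3*4 - d4*2 - d1 = -55/3
  d10 = d2*4 = 68/3
  d11 = d9/2 = -55/6
  d12 = d10*3 = 68
  d13 = d3/2 = 11/6
Walk from origin (0, 0):
  seg 1: right by d9 = -55/3 → (-55/3, 0)
  seg 2: left by d4 = 16 → (-103/3, 0)
  seg 3: up by d6 = 74/3 → (-103/3, 74/3)
  seg 4: left by d9 = -55/3 → (-16, 74/3)
  seg 5: right by d12 = 68 → (52, 74/3)
  seg 6: up by d12 = 68 → (52, 278/3)
  seg 7: down by d4 = 16 → (52, 230/3)
  seg 8: up by d11 = -55/6 → (52, 135/2)

d6 = 74/3
d7 = 28/3
d8 = 136/3
d9 = -55/3
d10 = 68/3
d11 = -55/6
d12 = 68
d13 = 11/6
endpoint = (52, 135/2)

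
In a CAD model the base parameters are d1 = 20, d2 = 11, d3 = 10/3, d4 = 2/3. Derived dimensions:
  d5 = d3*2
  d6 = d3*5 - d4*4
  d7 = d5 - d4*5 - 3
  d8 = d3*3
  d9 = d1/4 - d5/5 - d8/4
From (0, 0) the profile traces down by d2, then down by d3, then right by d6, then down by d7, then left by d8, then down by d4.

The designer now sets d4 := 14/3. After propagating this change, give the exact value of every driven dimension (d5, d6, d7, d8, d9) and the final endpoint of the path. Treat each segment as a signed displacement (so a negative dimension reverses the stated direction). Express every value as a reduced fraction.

Apply edit: d4 := 14/3
  d5 = d3*2 = 20/3
  d6 = d3*5 - d4*4 = -2
  d7 = d5 - d4*5 - 3 = -59/3
  d8 = d3*3 = 10
  d9 = d1/4 - d5/5 - d8/4 = 7/6
Walk from origin (0, 0):
  seg 1: down by d2 = 11 → (0, -11)
  seg 2: down by d3 = 10/3 → (0, -43/3)
  seg 3: right by d6 = -2 → (-2, -43/3)
  seg 4: down by d7 = -59/3 → (-2, 16/3)
  seg 5: left by d8 = 10 → (-12, 16/3)
  seg 6: down by d4 = 14/3 → (-12, 2/3)

d5 = 20/3
d6 = -2
d7 = -59/3
d8 = 10
d9 = 7/6
endpoint = (-12, 2/3)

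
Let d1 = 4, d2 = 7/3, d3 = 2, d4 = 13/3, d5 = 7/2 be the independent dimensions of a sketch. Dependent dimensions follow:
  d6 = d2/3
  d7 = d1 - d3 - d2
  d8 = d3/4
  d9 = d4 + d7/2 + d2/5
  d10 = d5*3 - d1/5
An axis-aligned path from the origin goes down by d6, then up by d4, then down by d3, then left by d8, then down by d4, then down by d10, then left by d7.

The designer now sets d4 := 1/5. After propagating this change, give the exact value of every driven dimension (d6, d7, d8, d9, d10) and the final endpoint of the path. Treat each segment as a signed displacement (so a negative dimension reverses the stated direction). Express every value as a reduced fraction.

Apply edit: d4 := 1/5
  d6 = d2/3 = 7/9
  d7 = d1 - d3 - d2 = -1/3
  d8 = d3/4 = 1/2
  d9 = d4 + d7/2 + d2/5 = 1/2
  d10 = d5*3 - d1/5 = 97/10
Walk from origin (0, 0):
  seg 1: down by d6 = 7/9 → (0, -7/9)
  seg 2: up by d4 = 1/5 → (0, -26/45)
  seg 3: down by d3 = 2 → (0, -116/45)
  seg 4: left by d8 = 1/2 → (-1/2, -116/45)
  seg 5: down by d4 = 1/5 → (-1/2, -25/9)
  seg 6: down by d10 = 97/10 → (-1/2, -1123/90)
  seg 7: left by d7 = -1/3 → (-1/6, -1123/90)

d6 = 7/9
d7 = -1/3
d8 = 1/2
d9 = 1/2
d10 = 97/10
endpoint = (-1/6, -1123/90)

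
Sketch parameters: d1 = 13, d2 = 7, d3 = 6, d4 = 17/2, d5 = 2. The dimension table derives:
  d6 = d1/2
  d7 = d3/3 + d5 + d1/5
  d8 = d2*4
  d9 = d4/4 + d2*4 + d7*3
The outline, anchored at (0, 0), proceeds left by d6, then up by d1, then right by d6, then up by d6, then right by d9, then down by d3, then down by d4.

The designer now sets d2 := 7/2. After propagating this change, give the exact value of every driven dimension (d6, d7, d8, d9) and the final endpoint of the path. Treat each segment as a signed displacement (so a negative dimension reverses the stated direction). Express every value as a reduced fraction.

Apply edit: d2 := 7/2
  d6 = d1/2 = 13/2
  d7 = d3/3 + d5 + d1/5 = 33/5
  d8 = d2*4 = 14
  d9 = d4/4 + d2*4 + d7*3 = 1437/40
Walk from origin (0, 0):
  seg 1: left by d6 = 13/2 → (-13/2, 0)
  seg 2: up by d1 = 13 → (-13/2, 13)
  seg 3: right by d6 = 13/2 → (0, 13)
  seg 4: up by d6 = 13/2 → (0, 39/2)
  seg 5: right by d9 = 1437/40 → (1437/40, 39/2)
  seg 6: down by d3 = 6 → (1437/40, 27/2)
  seg 7: down by d4 = 17/2 → (1437/40, 5)

d6 = 13/2
d7 = 33/5
d8 = 14
d9 = 1437/40
endpoint = (1437/40, 5)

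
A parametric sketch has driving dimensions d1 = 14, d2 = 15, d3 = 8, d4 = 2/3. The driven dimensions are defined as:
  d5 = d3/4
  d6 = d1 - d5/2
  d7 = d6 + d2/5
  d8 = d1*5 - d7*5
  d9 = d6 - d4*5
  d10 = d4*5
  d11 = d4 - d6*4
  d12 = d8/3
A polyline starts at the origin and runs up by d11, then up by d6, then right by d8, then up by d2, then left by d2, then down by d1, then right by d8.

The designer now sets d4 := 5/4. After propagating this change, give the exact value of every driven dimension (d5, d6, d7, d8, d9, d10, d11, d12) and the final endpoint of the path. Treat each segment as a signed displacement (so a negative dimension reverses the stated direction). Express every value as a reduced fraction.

Apply edit: d4 := 5/4
  d5 = d3/4 = 2
  d6 = d1 - d5/2 = 13
  d7 = d6 + d2/5 = 16
  d8 = d1*5 - d7*5 = -10
  d9 = d6 - d4*5 = 27/4
  d10 = d4*5 = 25/4
  d11 = d4 - d6*4 = -203/4
  d12 = d8/3 = -10/3
Walk from origin (0, 0):
  seg 1: up by d11 = -203/4 → (0, -203/4)
  seg 2: up by d6 = 13 → (0, -151/4)
  seg 3: right by d8 = -10 → (-10, -151/4)
  seg 4: up by d2 = 15 → (-10, -91/4)
  seg 5: left by d2 = 15 → (-25, -91/4)
  seg 6: down by d1 = 14 → (-25, -147/4)
  seg 7: right by d8 = -10 → (-35, -147/4)

d5 = 2
d6 = 13
d7 = 16
d8 = -10
d9 = 27/4
d10 = 25/4
d11 = -203/4
d12 = -10/3
endpoint = (-35, -147/4)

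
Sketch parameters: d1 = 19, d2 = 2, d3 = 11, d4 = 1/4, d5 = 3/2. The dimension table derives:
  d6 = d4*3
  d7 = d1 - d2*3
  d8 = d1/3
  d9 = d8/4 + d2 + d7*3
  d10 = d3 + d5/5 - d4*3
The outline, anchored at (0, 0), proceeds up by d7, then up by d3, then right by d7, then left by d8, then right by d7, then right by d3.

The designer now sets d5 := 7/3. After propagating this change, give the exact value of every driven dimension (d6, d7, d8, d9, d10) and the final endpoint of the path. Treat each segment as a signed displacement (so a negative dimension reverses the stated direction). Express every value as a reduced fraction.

Apply edit: d5 := 7/3
  d6 = d4*3 = 3/4
  d7 = d1 - d2*3 = 13
  d8 = d1/3 = 19/3
  d9 = d8/4 + d2 + d7*3 = 511/12
  d10 = d3 + d5/5 - d4*3 = 643/60
Walk from origin (0, 0):
  seg 1: up by d7 = 13 → (0, 13)
  seg 2: up by d3 = 11 → (0, 24)
  seg 3: right by d7 = 13 → (13, 24)
  seg 4: left by d8 = 19/3 → (20/3, 24)
  seg 5: right by d7 = 13 → (59/3, 24)
  seg 6: right by d3 = 11 → (92/3, 24)

d6 = 3/4
d7 = 13
d8 = 19/3
d9 = 511/12
d10 = 643/60
endpoint = (92/3, 24)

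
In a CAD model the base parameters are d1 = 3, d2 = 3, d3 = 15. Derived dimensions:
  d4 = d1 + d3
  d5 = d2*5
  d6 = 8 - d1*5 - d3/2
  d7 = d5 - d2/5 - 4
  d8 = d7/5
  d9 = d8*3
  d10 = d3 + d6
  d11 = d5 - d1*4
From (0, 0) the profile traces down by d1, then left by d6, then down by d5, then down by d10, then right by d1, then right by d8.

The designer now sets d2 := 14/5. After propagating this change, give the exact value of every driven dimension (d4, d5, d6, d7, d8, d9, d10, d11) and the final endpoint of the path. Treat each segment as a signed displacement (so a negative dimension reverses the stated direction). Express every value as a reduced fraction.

d4 = 18
d5 = 14
d6 = -29/2
d7 = 236/25
d8 = 236/125
d9 = 708/125
d10 = 1/2
d11 = 2
endpoint = (4847/250, -35/2)

Apply edit: d2 := 14/5
  d4 = d1 + d3 = 18
  d5 = d2*5 = 14
  d6 = 8 - d1*5 - d3/2 = -29/2
  d7 = d5 - d2/5 - 4 = 236/25
  d8 = d7/5 = 236/125
  d9 = d8*3 = 708/125
  d10 = d3 + d6 = 1/2
  d11 = d5 - d1*4 = 2
Walk from origin (0, 0):
  seg 1: down by d1 = 3 → (0, -3)
  seg 2: left by d6 = -29/2 → (29/2, -3)
  seg 3: down by d5 = 14 → (29/2, -17)
  seg 4: down by d10 = 1/2 → (29/2, -35/2)
  seg 5: right by d1 = 3 → (35/2, -35/2)
  seg 6: right by d8 = 236/125 → (4847/250, -35/2)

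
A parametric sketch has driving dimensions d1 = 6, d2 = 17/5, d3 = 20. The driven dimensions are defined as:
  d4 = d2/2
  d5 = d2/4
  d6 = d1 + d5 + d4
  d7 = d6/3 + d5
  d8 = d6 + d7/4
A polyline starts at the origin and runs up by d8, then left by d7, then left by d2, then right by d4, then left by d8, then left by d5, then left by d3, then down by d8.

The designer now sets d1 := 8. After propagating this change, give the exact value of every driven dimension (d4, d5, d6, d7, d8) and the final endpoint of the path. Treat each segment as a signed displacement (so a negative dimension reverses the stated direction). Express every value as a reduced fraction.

d4 = 17/10
d5 = 17/20
d6 = 211/20
d7 = 131/30
d8 = 1397/120
endpoint = (-4627/120, 0)

Apply edit: d1 := 8
  d4 = d2/2 = 17/10
  d5 = d2/4 = 17/20
  d6 = d1 + d5 + d4 = 211/20
  d7 = d6/3 + d5 = 131/30
  d8 = d6 + d7/4 = 1397/120
Walk from origin (0, 0):
  seg 1: up by d8 = 1397/120 → (0, 1397/120)
  seg 2: left by d7 = 131/30 → (-131/30, 1397/120)
  seg 3: left by d2 = 17/5 → (-233/30, 1397/120)
  seg 4: right by d4 = 17/10 → (-91/15, 1397/120)
  seg 5: left by d8 = 1397/120 → (-425/24, 1397/120)
  seg 6: left by d5 = 17/20 → (-2227/120, 1397/120)
  seg 7: left by d3 = 20 → (-4627/120, 1397/120)
  seg 8: down by d8 = 1397/120 → (-4627/120, 0)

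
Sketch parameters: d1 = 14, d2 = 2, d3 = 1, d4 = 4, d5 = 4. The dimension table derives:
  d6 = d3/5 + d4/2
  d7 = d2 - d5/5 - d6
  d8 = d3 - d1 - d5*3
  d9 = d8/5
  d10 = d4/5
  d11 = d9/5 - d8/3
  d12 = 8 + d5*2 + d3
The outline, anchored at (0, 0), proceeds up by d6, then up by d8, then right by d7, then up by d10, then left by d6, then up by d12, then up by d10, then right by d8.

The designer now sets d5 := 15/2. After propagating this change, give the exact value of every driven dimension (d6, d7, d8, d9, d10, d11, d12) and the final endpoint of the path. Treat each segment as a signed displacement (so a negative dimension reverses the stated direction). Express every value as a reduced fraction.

Apply edit: d5 := 15/2
  d6 = d3/5 + d4/2 = 11/5
  d7 = d2 - d5/5 - d6 = -17/10
  d8 = d3 - d1 - d5*3 = -71/2
  d9 = d8/5 = -71/10
  d10 = d4/5 = 4/5
  d11 = d9/5 - d8/3 = 781/75
  d12 = 8 + d5*2 + d3 = 24
Walk from origin (0, 0):
  seg 1: up by d6 = 11/5 → (0, 11/5)
  seg 2: up by d8 = -71/2 → (0, -333/10)
  seg 3: right by d7 = -17/10 → (-17/10, -333/10)
  seg 4: up by d10 = 4/5 → (-17/10, -65/2)
  seg 5: left by d6 = 11/5 → (-39/10, -65/2)
  seg 6: up by d12 = 24 → (-39/10, -17/2)
  seg 7: up by d10 = 4/5 → (-39/10, -77/10)
  seg 8: right by d8 = -71/2 → (-197/5, -77/10)

d6 = 11/5
d7 = -17/10
d8 = -71/2
d9 = -71/10
d10 = 4/5
d11 = 781/75
d12 = 24
endpoint = (-197/5, -77/10)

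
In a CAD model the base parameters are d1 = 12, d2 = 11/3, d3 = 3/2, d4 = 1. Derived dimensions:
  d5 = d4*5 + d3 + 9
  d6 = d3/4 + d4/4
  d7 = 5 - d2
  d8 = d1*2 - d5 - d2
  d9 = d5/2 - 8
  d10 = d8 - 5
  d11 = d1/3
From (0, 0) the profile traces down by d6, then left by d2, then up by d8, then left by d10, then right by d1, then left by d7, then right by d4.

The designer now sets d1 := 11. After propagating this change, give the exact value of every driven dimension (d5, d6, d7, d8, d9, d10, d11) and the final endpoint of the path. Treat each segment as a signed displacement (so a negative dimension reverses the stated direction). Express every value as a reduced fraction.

d5 = 31/2
d6 = 5/8
d7 = 4/3
d8 = 17/6
d9 = -1/4
d10 = -13/6
d11 = 11/3
endpoint = (55/6, 53/24)

Apply edit: d1 := 11
  d5 = d4*5 + d3 + 9 = 31/2
  d6 = d3/4 + d4/4 = 5/8
  d7 = 5 - d2 = 4/3
  d8 = d1*2 - d5 - d2 = 17/6
  d9 = d5/2 - 8 = -1/4
  d10 = d8 - 5 = -13/6
  d11 = d1/3 = 11/3
Walk from origin (0, 0):
  seg 1: down by d6 = 5/8 → (0, -5/8)
  seg 2: left by d2 = 11/3 → (-11/3, -5/8)
  seg 3: up by d8 = 17/6 → (-11/3, 53/24)
  seg 4: left by d10 = -13/6 → (-3/2, 53/24)
  seg 5: right by d1 = 11 → (19/2, 53/24)
  seg 6: left by d7 = 4/3 → (49/6, 53/24)
  seg 7: right by d4 = 1 → (55/6, 53/24)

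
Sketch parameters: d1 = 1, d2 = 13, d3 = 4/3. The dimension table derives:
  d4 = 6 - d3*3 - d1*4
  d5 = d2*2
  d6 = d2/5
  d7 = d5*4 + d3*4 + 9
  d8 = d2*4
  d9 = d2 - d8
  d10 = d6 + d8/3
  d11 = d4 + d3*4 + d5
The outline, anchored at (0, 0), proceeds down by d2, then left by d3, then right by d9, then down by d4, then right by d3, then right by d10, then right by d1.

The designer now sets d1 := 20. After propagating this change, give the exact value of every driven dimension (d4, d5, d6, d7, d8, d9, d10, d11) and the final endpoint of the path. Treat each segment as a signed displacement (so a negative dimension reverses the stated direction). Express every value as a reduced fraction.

Apply edit: d1 := 20
  d4 = 6 - d3*3 - d1*4 = -78
  d5 = d2*2 = 26
  d6 = d2/5 = 13/5
  d7 = d5*4 + d3*4 + 9 = 355/3
  d8 = d2*4 = 52
  d9 = d2 - d8 = -39
  d10 = d6 + d8/3 = 299/15
  d11 = d4 + d3*4 + d5 = -140/3
Walk from origin (0, 0):
  seg 1: down by d2 = 13 → (0, -13)
  seg 2: left by d3 = 4/3 → (-4/3, -13)
  seg 3: right by d9 = -39 → (-121/3, -13)
  seg 4: down by d4 = -78 → (-121/3, 65)
  seg 5: right by d3 = 4/3 → (-39, 65)
  seg 6: right by d10 = 299/15 → (-286/15, 65)
  seg 7: right by d1 = 20 → (14/15, 65)

d4 = -78
d5 = 26
d6 = 13/5
d7 = 355/3
d8 = 52
d9 = -39
d10 = 299/15
d11 = -140/3
endpoint = (14/15, 65)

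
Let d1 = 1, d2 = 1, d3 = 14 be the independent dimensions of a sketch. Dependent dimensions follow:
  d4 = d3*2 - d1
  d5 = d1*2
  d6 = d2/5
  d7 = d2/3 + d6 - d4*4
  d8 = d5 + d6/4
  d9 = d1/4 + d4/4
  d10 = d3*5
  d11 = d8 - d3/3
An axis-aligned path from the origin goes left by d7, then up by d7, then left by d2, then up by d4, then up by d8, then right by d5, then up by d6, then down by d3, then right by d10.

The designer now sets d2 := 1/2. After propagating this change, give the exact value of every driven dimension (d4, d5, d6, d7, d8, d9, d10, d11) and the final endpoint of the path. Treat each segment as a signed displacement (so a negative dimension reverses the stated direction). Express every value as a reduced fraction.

d4 = 27
d5 = 2
d6 = 1/10
d7 = -1616/15
d8 = 81/40
d9 = 7
d10 = 70
d11 = -317/120
endpoint = (5377/30, -11113/120)

Apply edit: d2 := 1/2
  d4 = d3*2 - d1 = 27
  d5 = d1*2 = 2
  d6 = d2/5 = 1/10
  d7 = d2/3 + d6 - d4*4 = -1616/15
  d8 = d5 + d6/4 = 81/40
  d9 = d1/4 + d4/4 = 7
  d10 = d3*5 = 70
  d11 = d8 - d3/3 = -317/120
Walk from origin (0, 0):
  seg 1: left by d7 = -1616/15 → (1616/15, 0)
  seg 2: up by d7 = -1616/15 → (1616/15, -1616/15)
  seg 3: left by d2 = 1/2 → (3217/30, -1616/15)
  seg 4: up by d4 = 27 → (3217/30, -1211/15)
  seg 5: up by d8 = 81/40 → (3217/30, -1889/24)
  seg 6: right by d5 = 2 → (3277/30, -1889/24)
  seg 7: up by d6 = 1/10 → (3277/30, -9433/120)
  seg 8: down by d3 = 14 → (3277/30, -11113/120)
  seg 9: right by d10 = 70 → (5377/30, -11113/120)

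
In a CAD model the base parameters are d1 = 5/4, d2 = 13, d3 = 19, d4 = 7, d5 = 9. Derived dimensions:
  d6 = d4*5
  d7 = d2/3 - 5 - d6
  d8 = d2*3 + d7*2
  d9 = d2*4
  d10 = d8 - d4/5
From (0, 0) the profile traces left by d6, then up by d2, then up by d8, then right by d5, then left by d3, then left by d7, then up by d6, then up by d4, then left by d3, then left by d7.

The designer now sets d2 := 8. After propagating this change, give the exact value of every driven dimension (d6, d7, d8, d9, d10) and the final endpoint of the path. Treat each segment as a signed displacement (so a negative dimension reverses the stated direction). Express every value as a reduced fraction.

Apply edit: d2 := 8
  d6 = d4*5 = 35
  d7 = d2/3 - 5 - d6 = -112/3
  d8 = d2*3 + d7*2 = -152/3
  d9 = d2*4 = 32
  d10 = d8 - d4/5 = -781/15
Walk from origin (0, 0):
  seg 1: left by d6 = 35 → (-35, 0)
  seg 2: up by d2 = 8 → (-35, 8)
  seg 3: up by d8 = -152/3 → (-35, -128/3)
  seg 4: right by d5 = 9 → (-26, -128/3)
  seg 5: left by d3 = 19 → (-45, -128/3)
  seg 6: left by d7 = -112/3 → (-23/3, -128/3)
  seg 7: up by d6 = 35 → (-23/3, -23/3)
  seg 8: up by d4 = 7 → (-23/3, -2/3)
  seg 9: left by d3 = 19 → (-80/3, -2/3)
  seg 10: left by d7 = -112/3 → (32/3, -2/3)

d6 = 35
d7 = -112/3
d8 = -152/3
d9 = 32
d10 = -781/15
endpoint = (32/3, -2/3)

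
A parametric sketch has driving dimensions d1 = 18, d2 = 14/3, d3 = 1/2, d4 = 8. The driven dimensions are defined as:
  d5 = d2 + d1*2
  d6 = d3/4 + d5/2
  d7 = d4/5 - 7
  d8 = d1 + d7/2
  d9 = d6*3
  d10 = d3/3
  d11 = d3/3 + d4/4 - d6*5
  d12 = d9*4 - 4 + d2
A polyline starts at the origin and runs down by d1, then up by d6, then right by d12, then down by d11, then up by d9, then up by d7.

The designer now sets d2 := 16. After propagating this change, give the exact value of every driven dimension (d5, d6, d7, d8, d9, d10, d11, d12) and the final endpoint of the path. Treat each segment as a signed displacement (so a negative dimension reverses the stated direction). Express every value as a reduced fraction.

d5 = 52
d6 = 209/8
d7 = -27/5
d8 = 153/10
d9 = 627/8
d10 = 1/6
d11 = -3083/24
d12 = 651/2
endpoint = (651/2, 25147/120)

Apply edit: d2 := 16
  d5 = d2 + d1*2 = 52
  d6 = d3/4 + d5/2 = 209/8
  d7 = d4/5 - 7 = -27/5
  d8 = d1 + d7/2 = 153/10
  d9 = d6*3 = 627/8
  d10 = d3/3 = 1/6
  d11 = d3/3 + d4/4 - d6*5 = -3083/24
  d12 = d9*4 - 4 + d2 = 651/2
Walk from origin (0, 0):
  seg 1: down by d1 = 18 → (0, -18)
  seg 2: up by d6 = 209/8 → (0, 65/8)
  seg 3: right by d12 = 651/2 → (651/2, 65/8)
  seg 4: down by d11 = -3083/24 → (651/2, 1639/12)
  seg 5: up by d9 = 627/8 → (651/2, 5159/24)
  seg 6: up by d7 = -27/5 → (651/2, 25147/120)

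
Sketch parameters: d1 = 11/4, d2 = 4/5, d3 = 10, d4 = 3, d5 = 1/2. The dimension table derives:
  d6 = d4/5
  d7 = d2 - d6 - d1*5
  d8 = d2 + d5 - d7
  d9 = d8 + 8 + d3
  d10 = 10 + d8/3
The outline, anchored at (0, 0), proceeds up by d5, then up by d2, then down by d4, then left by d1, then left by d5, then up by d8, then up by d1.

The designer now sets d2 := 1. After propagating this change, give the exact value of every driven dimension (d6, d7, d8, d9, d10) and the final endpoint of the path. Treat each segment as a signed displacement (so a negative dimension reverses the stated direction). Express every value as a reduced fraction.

Apply edit: d2 := 1
  d6 = d4/5 = 3/5
  d7 = d2 - d6 - d1*5 = -267/20
  d8 = d2 + d5 - d7 = 297/20
  d9 = d8 + 8 + d3 = 657/20
  d10 = 10 + d8/3 = 299/20
Walk from origin (0, 0):
  seg 1: up by d5 = 1/2 → (0, 1/2)
  seg 2: up by d2 = 1 → (0, 3/2)
  seg 3: down by d4 = 3 → (0, -3/2)
  seg 4: left by d1 = 11/4 → (-11/4, -3/2)
  seg 5: left by d5 = 1/2 → (-13/4, -3/2)
  seg 6: up by d8 = 297/20 → (-13/4, 267/20)
  seg 7: up by d1 = 11/4 → (-13/4, 161/10)

d6 = 3/5
d7 = -267/20
d8 = 297/20
d9 = 657/20
d10 = 299/20
endpoint = (-13/4, 161/10)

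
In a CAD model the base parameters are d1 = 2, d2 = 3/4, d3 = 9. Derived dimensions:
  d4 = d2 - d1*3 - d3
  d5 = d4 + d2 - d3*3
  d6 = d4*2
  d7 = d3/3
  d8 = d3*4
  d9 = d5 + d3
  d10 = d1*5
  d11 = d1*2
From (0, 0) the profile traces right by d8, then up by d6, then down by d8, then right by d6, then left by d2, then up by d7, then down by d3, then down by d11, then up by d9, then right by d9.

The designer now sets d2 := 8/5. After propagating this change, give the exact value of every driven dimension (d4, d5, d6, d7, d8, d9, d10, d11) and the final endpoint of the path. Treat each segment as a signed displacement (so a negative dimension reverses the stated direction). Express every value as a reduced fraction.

Apply edit: d2 := 8/5
  d4 = d2 - d1*3 - d3 = -67/5
  d5 = d4 + d2 - d3*3 = -194/5
  d6 = d4*2 = -134/5
  d7 = d3/3 = 3
  d8 = d3*4 = 36
  d9 = d5 + d3 = -149/5
  d10 = d1*5 = 10
  d11 = d1*2 = 4
Walk from origin (0, 0):
  seg 1: right by d8 = 36 → (36, 0)
  seg 2: up by d6 = -134/5 → (36, -134/5)
  seg 3: down by d8 = 36 → (36, -314/5)
  seg 4: right by d6 = -134/5 → (46/5, -314/5)
  seg 5: left by d2 = 8/5 → (38/5, -314/5)
  seg 6: up by d7 = 3 → (38/5, -299/5)
  seg 7: down by d3 = 9 → (38/5, -344/5)
  seg 8: down by d11 = 4 → (38/5, -364/5)
  seg 9: up by d9 = -149/5 → (38/5, -513/5)
  seg 10: right by d9 = -149/5 → (-111/5, -513/5)

d4 = -67/5
d5 = -194/5
d6 = -134/5
d7 = 3
d8 = 36
d9 = -149/5
d10 = 10
d11 = 4
endpoint = (-111/5, -513/5)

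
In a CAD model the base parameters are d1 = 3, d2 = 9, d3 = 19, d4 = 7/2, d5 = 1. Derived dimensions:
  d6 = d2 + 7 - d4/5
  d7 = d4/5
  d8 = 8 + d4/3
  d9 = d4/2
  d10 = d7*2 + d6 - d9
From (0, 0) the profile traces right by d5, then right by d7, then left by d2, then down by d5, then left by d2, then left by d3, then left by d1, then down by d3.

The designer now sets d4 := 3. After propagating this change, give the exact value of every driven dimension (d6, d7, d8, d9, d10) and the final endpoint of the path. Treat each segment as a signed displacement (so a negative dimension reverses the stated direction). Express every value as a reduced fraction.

Apply edit: d4 := 3
  d6 = d2 + 7 - d4/5 = 77/5
  d7 = d4/5 = 3/5
  d8 = 8 + d4/3 = 9
  d9 = d4/2 = 3/2
  d10 = d7*2 + d6 - d9 = 151/10
Walk from origin (0, 0):
  seg 1: right by d5 = 1 → (1, 0)
  seg 2: right by d7 = 3/5 → (8/5, 0)
  seg 3: left by d2 = 9 → (-37/5, 0)
  seg 4: down by d5 = 1 → (-37/5, -1)
  seg 5: left by d2 = 9 → (-82/5, -1)
  seg 6: left by d3 = 19 → (-177/5, -1)
  seg 7: left by d1 = 3 → (-192/5, -1)
  seg 8: down by d3 = 19 → (-192/5, -20)

d6 = 77/5
d7 = 3/5
d8 = 9
d9 = 3/2
d10 = 151/10
endpoint = (-192/5, -20)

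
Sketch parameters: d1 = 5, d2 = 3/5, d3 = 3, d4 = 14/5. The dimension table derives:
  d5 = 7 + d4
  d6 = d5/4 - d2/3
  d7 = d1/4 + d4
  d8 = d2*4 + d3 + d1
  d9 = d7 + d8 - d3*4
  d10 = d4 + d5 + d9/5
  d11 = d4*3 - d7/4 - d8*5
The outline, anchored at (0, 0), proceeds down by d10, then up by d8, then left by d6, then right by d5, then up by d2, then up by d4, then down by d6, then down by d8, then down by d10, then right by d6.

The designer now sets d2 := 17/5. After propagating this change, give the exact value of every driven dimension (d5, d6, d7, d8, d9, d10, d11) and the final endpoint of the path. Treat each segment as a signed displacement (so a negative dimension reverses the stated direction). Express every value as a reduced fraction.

Apply edit: d2 := 17/5
  d5 = 7 + d4 = 49/5
  d6 = d5/4 - d2/3 = 79/60
  d7 = d1/4 + d4 = 81/20
  d8 = d2*4 + d3 + d1 = 108/5
  d9 = d7 + d8 - d3*4 = 273/20
  d10 = d4 + d5 + d9/5 = 1533/100
  d11 = d4*3 - d7/4 - d8*5 = -8049/80
Walk from origin (0, 0):
  seg 1: down by d10 = 1533/100 → (0, -1533/100)
  seg 2: up by d8 = 108/5 → (0, 627/100)
  seg 3: left by d6 = 79/60 → (-79/60, 627/100)
  seg 4: right by d5 = 49/5 → (509/60, 627/100)
  seg 5: up by d2 = 17/5 → (509/60, 967/100)
  seg 6: up by d4 = 14/5 → (509/60, 1247/100)
  seg 7: down by d6 = 79/60 → (509/60, 1673/150)
  seg 8: down by d8 = 108/5 → (509/60, -1567/150)
  seg 9: down by d10 = 1533/100 → (509/60, -7733/300)
  seg 10: right by d6 = 79/60 → (49/5, -7733/300)

d5 = 49/5
d6 = 79/60
d7 = 81/20
d8 = 108/5
d9 = 273/20
d10 = 1533/100
d11 = -8049/80
endpoint = (49/5, -7733/300)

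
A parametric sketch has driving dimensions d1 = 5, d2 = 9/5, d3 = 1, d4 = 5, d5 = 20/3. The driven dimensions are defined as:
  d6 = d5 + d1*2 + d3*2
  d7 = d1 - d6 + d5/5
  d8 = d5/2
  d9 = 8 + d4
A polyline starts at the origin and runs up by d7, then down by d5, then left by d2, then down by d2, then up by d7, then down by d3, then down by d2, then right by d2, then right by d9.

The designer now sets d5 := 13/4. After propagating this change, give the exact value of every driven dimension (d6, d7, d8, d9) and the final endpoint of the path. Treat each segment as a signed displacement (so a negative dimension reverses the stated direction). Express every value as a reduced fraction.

d6 = 61/4
d7 = -48/5
d8 = 13/8
d9 = 13
endpoint = (13, -541/20)

Apply edit: d5 := 13/4
  d6 = d5 + d1*2 + d3*2 = 61/4
  d7 = d1 - d6 + d5/5 = -48/5
  d8 = d5/2 = 13/8
  d9 = 8 + d4 = 13
Walk from origin (0, 0):
  seg 1: up by d7 = -48/5 → (0, -48/5)
  seg 2: down by d5 = 13/4 → (0, -257/20)
  seg 3: left by d2 = 9/5 → (-9/5, -257/20)
  seg 4: down by d2 = 9/5 → (-9/5, -293/20)
  seg 5: up by d7 = -48/5 → (-9/5, -97/4)
  seg 6: down by d3 = 1 → (-9/5, -101/4)
  seg 7: down by d2 = 9/5 → (-9/5, -541/20)
  seg 8: right by d2 = 9/5 → (0, -541/20)
  seg 9: right by d9 = 13 → (13, -541/20)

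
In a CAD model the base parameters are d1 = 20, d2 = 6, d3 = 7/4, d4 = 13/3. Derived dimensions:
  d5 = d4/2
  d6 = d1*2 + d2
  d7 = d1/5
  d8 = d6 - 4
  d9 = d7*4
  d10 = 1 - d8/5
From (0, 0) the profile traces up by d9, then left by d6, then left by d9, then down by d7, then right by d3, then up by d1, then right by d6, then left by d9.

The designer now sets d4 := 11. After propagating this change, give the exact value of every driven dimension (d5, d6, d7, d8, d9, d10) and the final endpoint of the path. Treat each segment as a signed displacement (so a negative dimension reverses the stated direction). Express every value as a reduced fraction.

d5 = 11/2
d6 = 46
d7 = 4
d8 = 42
d9 = 16
d10 = -37/5
endpoint = (-121/4, 32)

Apply edit: d4 := 11
  d5 = d4/2 = 11/2
  d6 = d1*2 + d2 = 46
  d7 = d1/5 = 4
  d8 = d6 - 4 = 42
  d9 = d7*4 = 16
  d10 = 1 - d8/5 = -37/5
Walk from origin (0, 0):
  seg 1: up by d9 = 16 → (0, 16)
  seg 2: left by d6 = 46 → (-46, 16)
  seg 3: left by d9 = 16 → (-62, 16)
  seg 4: down by d7 = 4 → (-62, 12)
  seg 5: right by d3 = 7/4 → (-241/4, 12)
  seg 6: up by d1 = 20 → (-241/4, 32)
  seg 7: right by d6 = 46 → (-57/4, 32)
  seg 8: left by d9 = 16 → (-121/4, 32)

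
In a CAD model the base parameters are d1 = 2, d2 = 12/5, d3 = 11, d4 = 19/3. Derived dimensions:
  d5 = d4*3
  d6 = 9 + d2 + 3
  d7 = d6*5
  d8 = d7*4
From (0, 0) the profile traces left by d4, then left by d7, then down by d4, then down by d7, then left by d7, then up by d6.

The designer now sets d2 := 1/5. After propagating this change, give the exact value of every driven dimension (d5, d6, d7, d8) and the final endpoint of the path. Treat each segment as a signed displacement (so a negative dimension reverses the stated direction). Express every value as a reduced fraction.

d5 = 19
d6 = 61/5
d7 = 61
d8 = 244
endpoint = (-385/3, -827/15)

Apply edit: d2 := 1/5
  d5 = d4*3 = 19
  d6 = 9 + d2 + 3 = 61/5
  d7 = d6*5 = 61
  d8 = d7*4 = 244
Walk from origin (0, 0):
  seg 1: left by d4 = 19/3 → (-19/3, 0)
  seg 2: left by d7 = 61 → (-202/3, 0)
  seg 3: down by d4 = 19/3 → (-202/3, -19/3)
  seg 4: down by d7 = 61 → (-202/3, -202/3)
  seg 5: left by d7 = 61 → (-385/3, -202/3)
  seg 6: up by d6 = 61/5 → (-385/3, -827/15)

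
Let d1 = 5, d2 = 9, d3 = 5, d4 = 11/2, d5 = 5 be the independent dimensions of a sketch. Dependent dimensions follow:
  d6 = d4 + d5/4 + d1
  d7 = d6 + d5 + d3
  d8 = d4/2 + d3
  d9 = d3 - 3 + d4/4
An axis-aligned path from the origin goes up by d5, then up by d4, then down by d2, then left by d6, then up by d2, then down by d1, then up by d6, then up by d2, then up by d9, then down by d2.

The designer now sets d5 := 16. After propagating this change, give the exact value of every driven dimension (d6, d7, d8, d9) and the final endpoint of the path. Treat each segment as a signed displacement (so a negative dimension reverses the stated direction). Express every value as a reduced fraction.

d6 = 29/2
d7 = 71/2
d8 = 31/4
d9 = 27/8
endpoint = (-29/2, 275/8)

Apply edit: d5 := 16
  d6 = d4 + d5/4 + d1 = 29/2
  d7 = d6 + d5 + d3 = 71/2
  d8 = d4/2 + d3 = 31/4
  d9 = d3 - 3 + d4/4 = 27/8
Walk from origin (0, 0):
  seg 1: up by d5 = 16 → (0, 16)
  seg 2: up by d4 = 11/2 → (0, 43/2)
  seg 3: down by d2 = 9 → (0, 25/2)
  seg 4: left by d6 = 29/2 → (-29/2, 25/2)
  seg 5: up by d2 = 9 → (-29/2, 43/2)
  seg 6: down by d1 = 5 → (-29/2, 33/2)
  seg 7: up by d6 = 29/2 → (-29/2, 31)
  seg 8: up by d2 = 9 → (-29/2, 40)
  seg 9: up by d9 = 27/8 → (-29/2, 347/8)
  seg 10: down by d2 = 9 → (-29/2, 275/8)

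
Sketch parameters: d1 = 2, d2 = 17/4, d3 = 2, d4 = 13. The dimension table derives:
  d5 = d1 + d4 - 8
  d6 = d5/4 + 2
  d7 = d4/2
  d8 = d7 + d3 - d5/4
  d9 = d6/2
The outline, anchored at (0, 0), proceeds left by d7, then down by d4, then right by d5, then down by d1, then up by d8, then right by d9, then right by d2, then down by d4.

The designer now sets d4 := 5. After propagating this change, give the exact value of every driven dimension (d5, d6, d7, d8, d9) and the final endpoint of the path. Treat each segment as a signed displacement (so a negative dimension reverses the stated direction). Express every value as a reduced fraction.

d5 = -1
d6 = 7/4
d7 = 5/2
d8 = 19/4
d9 = 7/8
endpoint = (13/8, -29/4)

Apply edit: d4 := 5
  d5 = d1 + d4 - 8 = -1
  d6 = d5/4 + 2 = 7/4
  d7 = d4/2 = 5/2
  d8 = d7 + d3 - d5/4 = 19/4
  d9 = d6/2 = 7/8
Walk from origin (0, 0):
  seg 1: left by d7 = 5/2 → (-5/2, 0)
  seg 2: down by d4 = 5 → (-5/2, -5)
  seg 3: right by d5 = -1 → (-7/2, -5)
  seg 4: down by d1 = 2 → (-7/2, -7)
  seg 5: up by d8 = 19/4 → (-7/2, -9/4)
  seg 6: right by d9 = 7/8 → (-21/8, -9/4)
  seg 7: right by d2 = 17/4 → (13/8, -9/4)
  seg 8: down by d4 = 5 → (13/8, -29/4)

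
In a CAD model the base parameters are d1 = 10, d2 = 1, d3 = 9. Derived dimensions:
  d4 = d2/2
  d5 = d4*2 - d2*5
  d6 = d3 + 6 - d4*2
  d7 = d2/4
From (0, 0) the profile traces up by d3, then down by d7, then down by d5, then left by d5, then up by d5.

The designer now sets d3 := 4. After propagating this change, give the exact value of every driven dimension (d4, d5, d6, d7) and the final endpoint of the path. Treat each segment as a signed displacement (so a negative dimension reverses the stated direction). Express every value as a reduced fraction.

d4 = 1/2
d5 = -4
d6 = 9
d7 = 1/4
endpoint = (4, 15/4)

Apply edit: d3 := 4
  d4 = d2/2 = 1/2
  d5 = d4*2 - d2*5 = -4
  d6 = d3 + 6 - d4*2 = 9
  d7 = d2/4 = 1/4
Walk from origin (0, 0):
  seg 1: up by d3 = 4 → (0, 4)
  seg 2: down by d7 = 1/4 → (0, 15/4)
  seg 3: down by d5 = -4 → (0, 31/4)
  seg 4: left by d5 = -4 → (4, 31/4)
  seg 5: up by d5 = -4 → (4, 15/4)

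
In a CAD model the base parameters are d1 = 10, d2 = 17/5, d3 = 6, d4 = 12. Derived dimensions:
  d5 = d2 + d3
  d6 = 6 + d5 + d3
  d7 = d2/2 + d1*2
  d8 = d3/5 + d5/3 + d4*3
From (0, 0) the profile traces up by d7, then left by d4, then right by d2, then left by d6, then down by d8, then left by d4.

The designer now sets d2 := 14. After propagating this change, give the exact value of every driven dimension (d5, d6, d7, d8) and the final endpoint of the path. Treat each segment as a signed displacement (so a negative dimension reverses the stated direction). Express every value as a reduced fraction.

Apply edit: d2 := 14
  d5 = d2 + d3 = 20
  d6 = 6 + d5 + d3 = 32
  d7 = d2/2 + d1*2 = 27
  d8 = d3/5 + d5/3 + d4*3 = 658/15
Walk from origin (0, 0):
  seg 1: up by d7 = 27 → (0, 27)
  seg 2: left by d4 = 12 → (-12, 27)
  seg 3: right by d2 = 14 → (2, 27)
  seg 4: left by d6 = 32 → (-30, 27)
  seg 5: down by d8 = 658/15 → (-30, -253/15)
  seg 6: left by d4 = 12 → (-42, -253/15)

d5 = 20
d6 = 32
d7 = 27
d8 = 658/15
endpoint = (-42, -253/15)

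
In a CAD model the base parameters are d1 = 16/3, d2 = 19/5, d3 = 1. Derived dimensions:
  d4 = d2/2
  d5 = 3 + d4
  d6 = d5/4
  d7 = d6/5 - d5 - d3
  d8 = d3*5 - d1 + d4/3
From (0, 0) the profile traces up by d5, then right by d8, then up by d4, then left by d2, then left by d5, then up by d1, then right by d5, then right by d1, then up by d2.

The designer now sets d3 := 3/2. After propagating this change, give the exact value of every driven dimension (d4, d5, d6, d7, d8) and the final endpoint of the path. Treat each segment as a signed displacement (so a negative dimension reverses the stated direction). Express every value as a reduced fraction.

Apply edit: d3 := 3/2
  d4 = d2/2 = 19/10
  d5 = 3 + d4 = 49/10
  d6 = d5/4 = 49/40
  d7 = d6/5 - d5 - d3 = -1231/200
  d8 = d3*5 - d1 + d4/3 = 14/5
Walk from origin (0, 0):
  seg 1: up by d5 = 49/10 → (0, 49/10)
  seg 2: right by d8 = 14/5 → (14/5, 49/10)
  seg 3: up by d4 = 19/10 → (14/5, 34/5)
  seg 4: left by d2 = 19/5 → (-1, 34/5)
  seg 5: left by d5 = 49/10 → (-59/10, 34/5)
  seg 6: up by d1 = 16/3 → (-59/10, 182/15)
  seg 7: right by d5 = 49/10 → (-1, 182/15)
  seg 8: right by d1 = 16/3 → (13/3, 182/15)
  seg 9: up by d2 = 19/5 → (13/3, 239/15)

d4 = 19/10
d5 = 49/10
d6 = 49/40
d7 = -1231/200
d8 = 14/5
endpoint = (13/3, 239/15)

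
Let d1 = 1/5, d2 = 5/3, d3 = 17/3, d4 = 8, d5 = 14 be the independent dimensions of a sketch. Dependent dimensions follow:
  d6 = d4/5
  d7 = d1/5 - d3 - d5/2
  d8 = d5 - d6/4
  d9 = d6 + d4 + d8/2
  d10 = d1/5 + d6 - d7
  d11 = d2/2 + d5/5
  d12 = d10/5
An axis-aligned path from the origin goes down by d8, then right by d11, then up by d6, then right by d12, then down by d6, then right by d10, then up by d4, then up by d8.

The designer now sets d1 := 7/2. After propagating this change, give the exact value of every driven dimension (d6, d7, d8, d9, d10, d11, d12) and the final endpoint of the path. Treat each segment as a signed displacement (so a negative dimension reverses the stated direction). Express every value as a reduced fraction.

Apply edit: d1 := 7/2
  d6 = d4/5 = 8/5
  d7 = d1/5 - d3 - d5/2 = -359/30
  d8 = d5 - d6/4 = 68/5
  d9 = d6 + d4 + d8/2 = 82/5
  d10 = d1/5 + d6 - d7 = 214/15
  d11 = d2/2 + d5/5 = 109/30
  d12 = d10/5 = 214/75
Walk from origin (0, 0):
  seg 1: down by d8 = 68/5 → (0, -68/5)
  seg 2: right by d11 = 109/30 → (109/30, -68/5)
  seg 3: up by d6 = 8/5 → (109/30, -12)
  seg 4: right by d12 = 214/75 → (973/150, -12)
  seg 5: down by d6 = 8/5 → (973/150, -68/5)
  seg 6: right by d10 = 214/15 → (3113/150, -68/5)
  seg 7: up by d4 = 8 → (3113/150, -28/5)
  seg 8: up by d8 = 68/5 → (3113/150, 8)

d6 = 8/5
d7 = -359/30
d8 = 68/5
d9 = 82/5
d10 = 214/15
d11 = 109/30
d12 = 214/75
endpoint = (3113/150, 8)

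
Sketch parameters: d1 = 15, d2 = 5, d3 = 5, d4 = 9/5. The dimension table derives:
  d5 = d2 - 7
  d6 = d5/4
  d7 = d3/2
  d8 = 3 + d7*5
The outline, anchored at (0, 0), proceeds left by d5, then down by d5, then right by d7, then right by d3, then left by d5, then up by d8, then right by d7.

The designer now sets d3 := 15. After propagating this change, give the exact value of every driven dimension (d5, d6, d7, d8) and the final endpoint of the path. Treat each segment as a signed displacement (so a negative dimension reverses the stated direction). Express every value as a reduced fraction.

Apply edit: d3 := 15
  d5 = d2 - 7 = -2
  d6 = d5/4 = -1/2
  d7 = d3/2 = 15/2
  d8 = 3 + d7*5 = 81/2
Walk from origin (0, 0):
  seg 1: left by d5 = -2 → (2, 0)
  seg 2: down by d5 = -2 → (2, 2)
  seg 3: right by d7 = 15/2 → (19/2, 2)
  seg 4: right by d3 = 15 → (49/2, 2)
  seg 5: left by d5 = -2 → (53/2, 2)
  seg 6: up by d8 = 81/2 → (53/2, 85/2)
  seg 7: right by d7 = 15/2 → (34, 85/2)

d5 = -2
d6 = -1/2
d7 = 15/2
d8 = 81/2
endpoint = (34, 85/2)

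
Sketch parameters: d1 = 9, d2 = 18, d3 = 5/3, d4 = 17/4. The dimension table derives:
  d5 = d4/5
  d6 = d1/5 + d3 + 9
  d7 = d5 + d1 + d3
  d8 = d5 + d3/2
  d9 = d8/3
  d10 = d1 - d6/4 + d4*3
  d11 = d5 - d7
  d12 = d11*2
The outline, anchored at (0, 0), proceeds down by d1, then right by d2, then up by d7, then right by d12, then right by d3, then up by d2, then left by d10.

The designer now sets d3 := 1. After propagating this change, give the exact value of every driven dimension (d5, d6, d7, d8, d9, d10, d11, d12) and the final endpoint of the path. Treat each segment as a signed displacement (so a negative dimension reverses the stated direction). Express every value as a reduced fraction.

d5 = 17/20
d6 = 59/5
d7 = 217/20
d8 = 27/20
d9 = 9/20
d10 = 94/5
d11 = -10
d12 = -20
endpoint = (-99/5, 397/20)

Apply edit: d3 := 1
  d5 = d4/5 = 17/20
  d6 = d1/5 + d3 + 9 = 59/5
  d7 = d5 + d1 + d3 = 217/20
  d8 = d5 + d3/2 = 27/20
  d9 = d8/3 = 9/20
  d10 = d1 - d6/4 + d4*3 = 94/5
  d11 = d5 - d7 = -10
  d12 = d11*2 = -20
Walk from origin (0, 0):
  seg 1: down by d1 = 9 → (0, -9)
  seg 2: right by d2 = 18 → (18, -9)
  seg 3: up by d7 = 217/20 → (18, 37/20)
  seg 4: right by d12 = -20 → (-2, 37/20)
  seg 5: right by d3 = 1 → (-1, 37/20)
  seg 6: up by d2 = 18 → (-1, 397/20)
  seg 7: left by d10 = 94/5 → (-99/5, 397/20)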